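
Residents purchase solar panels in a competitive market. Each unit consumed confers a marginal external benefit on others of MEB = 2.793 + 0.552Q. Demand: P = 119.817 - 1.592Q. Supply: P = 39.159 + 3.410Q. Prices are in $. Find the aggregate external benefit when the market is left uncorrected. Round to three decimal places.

$116.803

Market equilibrium (private): 39.159 + 3.410Q = 119.817 - 1.592Q → Q_m = 16.1251.
Total external benefit = ∫₀^{Q_m} (2.793 + 0.552Q) dQ = 2.793×16.1251 + ½×0.552×16.1251² = 116.8026.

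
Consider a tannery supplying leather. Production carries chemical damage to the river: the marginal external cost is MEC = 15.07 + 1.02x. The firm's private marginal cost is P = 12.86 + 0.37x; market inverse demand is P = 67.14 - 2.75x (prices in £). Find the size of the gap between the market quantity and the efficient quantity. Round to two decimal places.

Market equilibrium (private): 12.86 + 0.37x = 67.14 - 2.75x → x_m = 17.3974.
Social marginal cost = private MC + MEC = 27.93 + 1.39x.
Set SMC = demand: 27.93 + 1.39x = 67.14 - 2.75x → x* = 9.4710.
Gap = |17.3974 − 9.4710| = 7.9264.

7.93 units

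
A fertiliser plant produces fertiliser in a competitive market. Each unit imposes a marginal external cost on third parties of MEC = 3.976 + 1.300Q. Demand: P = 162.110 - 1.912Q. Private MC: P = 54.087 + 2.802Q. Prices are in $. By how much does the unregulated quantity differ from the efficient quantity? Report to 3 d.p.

Market equilibrium (private): 54.087 + 2.802Q = 162.110 - 1.912Q → Q_m = 22.9154.
Social marginal cost = private MC + MEC = 58.063 + 4.102Q.
Set SMC = demand: 58.063 + 4.102Q = 162.110 - 1.912Q → Q* = 17.3008.
Gap = |22.9154 − 17.3008| = 5.6146.

5.615 units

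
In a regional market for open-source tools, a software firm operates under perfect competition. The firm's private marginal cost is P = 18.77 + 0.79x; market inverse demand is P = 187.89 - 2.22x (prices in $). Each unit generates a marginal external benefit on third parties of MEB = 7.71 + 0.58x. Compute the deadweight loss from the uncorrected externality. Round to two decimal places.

Market equilibrium (private): 18.77 + 0.79x = 187.89 - 2.22x → x_m = 56.1860.
Social marginal cost = private MC − MEB = 11.06 + 0.21x.
Set SMC = demand: 11.06 + 0.21x = 187.89 - 2.22x → x* = 72.7695.
The welfare-loss triangle has base |x_m − x*| and height MEB(x_m) (the vertical gap between SMC and demand is zero at x* and MEB at x_m).
DWL = ½ × 16.5835 × 40.2979 = 334.1401.

DWL = $334.14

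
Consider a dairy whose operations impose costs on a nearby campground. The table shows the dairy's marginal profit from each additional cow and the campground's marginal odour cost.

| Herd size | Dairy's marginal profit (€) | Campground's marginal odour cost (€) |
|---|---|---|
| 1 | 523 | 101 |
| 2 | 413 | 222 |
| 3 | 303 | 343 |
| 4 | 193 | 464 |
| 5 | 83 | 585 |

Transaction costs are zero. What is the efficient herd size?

Bargaining reaches the level where marginal profit last exceeds marginal odour cost.
That holds through level 2 (413 ≥ 222) but not at 3 (303 < 343).

2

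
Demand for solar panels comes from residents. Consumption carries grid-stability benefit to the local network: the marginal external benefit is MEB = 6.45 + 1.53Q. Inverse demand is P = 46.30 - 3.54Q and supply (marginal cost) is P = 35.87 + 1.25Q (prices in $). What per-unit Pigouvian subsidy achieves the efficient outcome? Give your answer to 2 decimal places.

Social marginal benefit = demand + MEB = 52.75 - 2.01Q.
Set SMB = MC: 52.75 - 2.01Q = 35.87 + 1.25Q → Q* = 5.1779.
The Pigouvian subsidy equals MEB at Q*: 6.45 + 1.53×5.1779 = 14.3722.

subsidy = $14.37 per unit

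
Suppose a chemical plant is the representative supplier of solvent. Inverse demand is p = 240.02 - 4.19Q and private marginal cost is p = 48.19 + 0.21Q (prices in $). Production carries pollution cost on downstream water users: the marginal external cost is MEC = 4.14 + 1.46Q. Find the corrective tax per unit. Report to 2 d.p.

Social marginal cost = private MC + MEC = 52.33 + 1.67Q.
Set SMC = demand: 52.33 + 1.67Q = 240.02 - 4.19Q → Q* = 32.0290.
The Pigouvian tax equals MEC at Q*: 4.14 + 1.46×32.0290 = 50.9023.

tax = $50.90 per unit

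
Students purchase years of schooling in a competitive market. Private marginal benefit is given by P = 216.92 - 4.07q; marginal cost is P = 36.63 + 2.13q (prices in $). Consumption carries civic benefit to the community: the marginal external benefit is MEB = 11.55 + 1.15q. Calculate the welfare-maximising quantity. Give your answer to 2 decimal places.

Social marginal benefit = demand + MEB = 228.47 - 2.92q.
Set SMB = MC: 228.47 - 2.92q = 36.63 + 2.13q → q* = 37.9881.

q* = 37.99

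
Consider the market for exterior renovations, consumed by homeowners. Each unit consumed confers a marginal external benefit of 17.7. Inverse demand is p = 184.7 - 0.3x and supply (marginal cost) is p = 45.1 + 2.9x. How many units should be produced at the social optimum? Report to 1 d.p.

x* = 49.2

Social marginal benefit = demand + MEB = 202.4 - 0.3x.
Set SMB = MC: 202.4 - 0.3x = 45.1 + 2.9x → x* = 49.1563.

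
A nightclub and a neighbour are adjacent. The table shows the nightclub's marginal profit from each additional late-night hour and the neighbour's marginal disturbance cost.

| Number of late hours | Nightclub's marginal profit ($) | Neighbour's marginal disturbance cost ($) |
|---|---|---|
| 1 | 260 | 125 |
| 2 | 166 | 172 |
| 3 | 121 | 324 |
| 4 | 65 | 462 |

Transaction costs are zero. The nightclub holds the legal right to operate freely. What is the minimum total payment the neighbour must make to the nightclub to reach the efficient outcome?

$352

Left alone the nightclub would choose level 4 (marginal profit stays positive).
Efficient level: k* = 1 (marginal profit ≥ marginal disturbance cost through 1).
The neighbour must at least cover the nightclub's forgone profit from cutting 4→1: 166 + 121 + 65 = 352.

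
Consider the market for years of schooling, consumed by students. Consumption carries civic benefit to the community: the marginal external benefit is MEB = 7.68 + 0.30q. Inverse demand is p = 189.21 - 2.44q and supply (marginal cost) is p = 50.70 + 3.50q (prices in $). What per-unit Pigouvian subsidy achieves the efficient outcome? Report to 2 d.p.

Social marginal benefit = demand + MEB = 196.89 - 2.14q.
Set SMB = MC: 196.89 - 2.14q = 50.70 + 3.50q → q* = 25.9202.
The Pigouvian subsidy equals MEB at q*: 7.68 + 0.30×25.9202 = 15.4561.

subsidy = $15.46 per unit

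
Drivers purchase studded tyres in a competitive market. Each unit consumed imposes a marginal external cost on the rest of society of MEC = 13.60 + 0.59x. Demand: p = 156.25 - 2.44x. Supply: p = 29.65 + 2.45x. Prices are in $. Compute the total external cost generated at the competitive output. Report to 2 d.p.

Market equilibrium (private): 29.65 + 2.45x = 156.25 - 2.44x → x_m = 25.8896.
Total external cost = ∫₀^{x_m} (13.60 + 0.59x) dx = 13.60×25.8896 + ½×0.59×25.8896² = 549.8286.

$549.83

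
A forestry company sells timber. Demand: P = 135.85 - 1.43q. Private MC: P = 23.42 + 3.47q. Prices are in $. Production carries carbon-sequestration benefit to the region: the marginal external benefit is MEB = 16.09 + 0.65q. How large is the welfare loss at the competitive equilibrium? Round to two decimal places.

Market equilibrium (private): 23.42 + 3.47q = 135.85 - 1.43q → q_m = 22.9449.
Social marginal cost = private MC − MEB = 7.33 + 2.82q.
Set SMC = demand: 7.33 + 2.82q = 135.85 - 1.43q → q* = 30.2400.
Height of the DWL triangle at q_m is demand(q_m) − SMC(q_m) = MEB(q_m) = 31.0042.
DWL = ½ × 7.2951 × 31.0042 = 113.0894.

DWL = $113.09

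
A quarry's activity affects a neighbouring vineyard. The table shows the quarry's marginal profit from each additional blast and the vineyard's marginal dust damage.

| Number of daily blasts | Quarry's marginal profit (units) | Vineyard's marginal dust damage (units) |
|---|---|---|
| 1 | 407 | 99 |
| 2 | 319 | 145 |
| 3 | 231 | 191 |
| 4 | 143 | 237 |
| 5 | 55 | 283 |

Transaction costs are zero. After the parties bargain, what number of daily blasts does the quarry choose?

Bargaining reaches the level where marginal profit last exceeds marginal dust damage.
That holds through level 3 (231 ≥ 191) but not at 4 (143 < 237).

3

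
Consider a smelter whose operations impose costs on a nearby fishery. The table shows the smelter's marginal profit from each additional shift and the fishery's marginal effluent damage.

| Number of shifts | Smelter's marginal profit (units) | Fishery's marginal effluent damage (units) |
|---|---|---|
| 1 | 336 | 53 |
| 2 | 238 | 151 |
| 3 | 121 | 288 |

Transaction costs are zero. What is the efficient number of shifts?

Bargaining reaches the level where marginal profit last exceeds marginal effluent damage.
That holds through level 2 (238 ≥ 151) but not at 3 (121 < 288).

2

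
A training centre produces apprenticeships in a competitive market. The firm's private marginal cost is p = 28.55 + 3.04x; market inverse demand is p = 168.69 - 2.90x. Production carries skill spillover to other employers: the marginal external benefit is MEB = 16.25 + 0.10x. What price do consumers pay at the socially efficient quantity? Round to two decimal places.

P = 91.03

Social marginal cost = private MC − MEB = 12.30 + 2.94x.
Set SMC = demand: 12.30 + 2.94x = 168.69 - 2.90x → x* = 26.7791.
Consumer price on the demand curve at x*: 168.69 − 2.90×26.7791 = 91.0306.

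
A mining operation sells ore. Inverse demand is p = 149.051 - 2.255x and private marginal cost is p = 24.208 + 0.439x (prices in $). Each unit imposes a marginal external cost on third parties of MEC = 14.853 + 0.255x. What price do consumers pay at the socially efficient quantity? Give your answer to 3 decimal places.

P = $64.945

Social marginal cost = private MC + MEC = 39.061 + 0.694x.
Set SMC = demand: 39.061 + 0.694x = 149.051 - 2.255x → x* = 37.2974.
Consumer price on the demand curve at x*: 149.051 − 2.255×37.2974 = 64.9454.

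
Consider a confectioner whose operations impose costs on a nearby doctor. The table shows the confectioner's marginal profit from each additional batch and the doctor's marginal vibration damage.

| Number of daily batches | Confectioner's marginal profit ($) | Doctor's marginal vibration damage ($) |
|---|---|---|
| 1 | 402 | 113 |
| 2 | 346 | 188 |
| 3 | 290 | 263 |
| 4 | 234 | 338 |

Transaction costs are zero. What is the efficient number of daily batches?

3

Bargaining reaches the level where marginal profit last exceeds marginal vibration damage.
That holds through level 3 (290 ≥ 263) but not at 4 (234 < 338).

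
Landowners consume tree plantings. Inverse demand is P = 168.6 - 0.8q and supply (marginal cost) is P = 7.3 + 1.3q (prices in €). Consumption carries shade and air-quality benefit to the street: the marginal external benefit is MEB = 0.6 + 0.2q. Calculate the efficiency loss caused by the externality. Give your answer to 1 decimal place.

Market equilibrium (private): 7.3 + 1.3q = 168.6 - 0.8q → q_m = 76.8095.
Social marginal benefit = demand + MEB = 169.2 - 0.6q.
Set SMB = MC: 169.2 - 0.6q = 7.3 + 1.3q → q* = 85.2105.
The welfare-loss triangle has base |q_m − q*| and height MEB(q_m) (the vertical gap between SMB and MC is zero at q* and MEB at q_m).
DWL = ½ × 8.4010 × 15.9619 = 67.0480.

DWL = €67.0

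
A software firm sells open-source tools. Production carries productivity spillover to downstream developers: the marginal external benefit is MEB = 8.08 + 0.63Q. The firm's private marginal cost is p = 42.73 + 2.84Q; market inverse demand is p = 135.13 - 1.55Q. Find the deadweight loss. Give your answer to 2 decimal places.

Market equilibrium (private): 42.73 + 2.84Q = 135.13 - 1.55Q → Q_m = 21.0478.
Social marginal cost = private MC − MEB = 34.65 + 2.21Q.
Set SMC = demand: 34.65 + 2.21Q = 135.13 - 1.55Q → Q* = 26.7234.
The welfare-loss triangle has base |Q_m − Q*| and height MEB(Q_m) (the vertical gap between SMC and demand is zero at Q* and MEB at Q_m).
DWL = ½ × 5.6756 × 21.3401 = 60.5589.

DWL = 60.56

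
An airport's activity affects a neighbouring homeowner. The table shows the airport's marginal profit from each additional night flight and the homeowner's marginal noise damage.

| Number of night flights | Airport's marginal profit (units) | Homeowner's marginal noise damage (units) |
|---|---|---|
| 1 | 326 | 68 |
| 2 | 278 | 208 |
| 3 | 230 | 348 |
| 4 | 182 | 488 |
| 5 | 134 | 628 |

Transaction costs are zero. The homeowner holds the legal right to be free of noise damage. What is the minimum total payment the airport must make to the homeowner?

Efficient level: marginal profit ≥ marginal noise damage through level 2, so k* = 2.
With the homeowner holding the right, the airport must at least compensate total damage at k*: 68 + 208 = 276.

276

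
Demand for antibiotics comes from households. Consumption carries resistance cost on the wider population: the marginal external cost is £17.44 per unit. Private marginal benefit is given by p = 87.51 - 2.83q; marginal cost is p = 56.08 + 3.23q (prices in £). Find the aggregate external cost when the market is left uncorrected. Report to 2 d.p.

£90.45

Market equilibrium (private): 56.08 + 3.23q = 87.51 - 2.83q → q_m = 5.1865.
Total external cost = MEC × q_m = 17.44 × 5.1865 = 90.4526.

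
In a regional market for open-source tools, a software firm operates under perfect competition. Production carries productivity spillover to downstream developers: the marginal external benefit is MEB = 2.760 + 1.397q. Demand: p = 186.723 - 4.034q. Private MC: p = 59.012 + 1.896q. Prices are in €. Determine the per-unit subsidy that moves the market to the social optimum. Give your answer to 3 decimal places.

subsidy = €42.969 per unit

Social marginal cost = private MC − MEB = 56.252 + 0.499q.
Set SMC = demand: 56.252 + 0.499q = 186.723 - 4.034q → q* = 28.7825.
The Pigouvian subsidy equals MEB at q*: 2.760 + 1.397×28.7825 = 42.9692.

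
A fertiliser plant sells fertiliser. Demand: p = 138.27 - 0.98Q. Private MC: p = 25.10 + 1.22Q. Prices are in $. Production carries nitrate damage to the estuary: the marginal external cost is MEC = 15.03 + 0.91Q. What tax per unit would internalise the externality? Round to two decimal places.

Social marginal cost = private MC + MEC = 40.13 + 2.13Q.
Set SMC = demand: 40.13 + 2.13Q = 138.27 - 0.98Q → Q* = 31.5563.
The Pigouvian tax equals MEC at Q*: 15.03 + 0.91×31.5563 = 43.7462.

tax = $43.75 per unit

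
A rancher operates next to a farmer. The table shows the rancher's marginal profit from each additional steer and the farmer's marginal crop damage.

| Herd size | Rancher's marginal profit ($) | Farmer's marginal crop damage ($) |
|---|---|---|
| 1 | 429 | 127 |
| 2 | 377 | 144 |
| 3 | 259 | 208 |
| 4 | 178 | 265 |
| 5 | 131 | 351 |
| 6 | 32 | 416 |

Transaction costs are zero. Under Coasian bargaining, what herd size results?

3

Bargaining reaches the level where marginal profit last exceeds marginal crop damage.
That holds through level 3 (259 ≥ 208) but not at 4 (178 < 265).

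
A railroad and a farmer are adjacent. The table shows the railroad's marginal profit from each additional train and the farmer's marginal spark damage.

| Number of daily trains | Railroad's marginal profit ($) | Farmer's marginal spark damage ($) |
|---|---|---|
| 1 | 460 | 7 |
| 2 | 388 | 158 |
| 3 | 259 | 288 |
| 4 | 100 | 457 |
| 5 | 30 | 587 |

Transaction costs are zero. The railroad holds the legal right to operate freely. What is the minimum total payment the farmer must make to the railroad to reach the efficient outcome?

$389

Left alone the railroad would choose level 5 (marginal profit stays positive).
Efficient level: k* = 2 (marginal profit ≥ marginal spark damage through 2).
The farmer must at least cover the railroad's forgone profit from cutting 5→2: 259 + 100 + 30 = 389.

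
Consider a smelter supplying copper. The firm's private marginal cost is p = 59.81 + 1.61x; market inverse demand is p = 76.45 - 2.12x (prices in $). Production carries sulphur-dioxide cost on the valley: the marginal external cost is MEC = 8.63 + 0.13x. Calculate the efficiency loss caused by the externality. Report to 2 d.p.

DWL = $10.99

Market equilibrium (private): 59.81 + 1.61x = 76.45 - 2.12x → x_m = 4.4611.
Social marginal cost = private MC + MEC = 68.44 + 1.74x.
Set SMC = demand: 68.44 + 1.74x = 76.45 - 2.12x → x* = 2.0751.
Between x* and x_m the wedge SMC − demand runs linearly from 0 to MEC(x_m), so the loss is a triangle.
DWL = ½ × 2.3860 × 9.2099 = 10.9874.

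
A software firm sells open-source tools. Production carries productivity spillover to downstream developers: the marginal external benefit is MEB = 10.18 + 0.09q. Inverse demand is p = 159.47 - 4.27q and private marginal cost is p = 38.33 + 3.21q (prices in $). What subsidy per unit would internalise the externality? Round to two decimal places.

subsidy = $11.78 per unit

Social marginal cost = private MC − MEB = 28.15 + 3.12q.
Set SMC = demand: 28.15 + 3.12q = 159.47 - 4.27q → q* = 17.7700.
The Pigouvian subsidy equals MEB at q*: 10.18 + 0.09×17.7700 = 11.7793.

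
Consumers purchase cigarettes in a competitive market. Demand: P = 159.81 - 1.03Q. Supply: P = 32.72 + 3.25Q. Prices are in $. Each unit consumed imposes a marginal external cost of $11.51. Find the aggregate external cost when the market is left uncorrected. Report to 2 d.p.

$341.78

Market equilibrium (private): 32.72 + 3.25Q = 159.81 - 1.03Q → Q_m = 29.6939.
Total external cost = MEC × Q_m = 11.51 × 29.6939 = 341.7768.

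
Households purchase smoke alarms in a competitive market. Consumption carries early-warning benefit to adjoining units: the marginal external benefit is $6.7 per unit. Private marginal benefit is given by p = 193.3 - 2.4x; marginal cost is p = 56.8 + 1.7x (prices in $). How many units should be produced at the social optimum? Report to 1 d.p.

x* = 34.9

Social marginal benefit = demand + MEB = 200.0 - 2.4x.
Set SMB = MC: 200.0 - 2.4x = 56.8 + 1.7x → x* = 34.9268.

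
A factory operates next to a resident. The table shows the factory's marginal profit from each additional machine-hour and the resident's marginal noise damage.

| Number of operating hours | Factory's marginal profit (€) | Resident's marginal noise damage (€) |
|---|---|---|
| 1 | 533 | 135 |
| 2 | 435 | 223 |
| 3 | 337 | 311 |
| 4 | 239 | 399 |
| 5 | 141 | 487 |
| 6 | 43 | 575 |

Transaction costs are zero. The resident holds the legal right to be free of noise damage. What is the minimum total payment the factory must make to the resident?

Efficient level: marginal profit ≥ marginal noise damage through level 3, so k* = 3.
With the resident holding the right, the factory must at least compensate total damage at k*: 135 + 223 + 311 = 669.

€669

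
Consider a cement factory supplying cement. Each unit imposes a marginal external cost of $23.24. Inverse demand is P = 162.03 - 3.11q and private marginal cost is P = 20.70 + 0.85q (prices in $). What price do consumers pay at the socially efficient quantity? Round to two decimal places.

P = $69.29

Social marginal cost = private MC + MEC = 43.94 + 0.85q.
Set SMC = demand: 43.94 + 0.85q = 162.03 - 3.11q → q* = 29.8207.
Consumer price on the demand curve at q*: 162.03 − 3.11×29.8207 = 69.2876.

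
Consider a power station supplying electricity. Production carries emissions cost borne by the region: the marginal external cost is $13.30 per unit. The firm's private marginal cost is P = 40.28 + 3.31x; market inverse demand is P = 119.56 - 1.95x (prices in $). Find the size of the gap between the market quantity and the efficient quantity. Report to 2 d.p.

Market equilibrium (private): 40.28 + 3.31x = 119.56 - 1.95x → x_m = 15.0722.
Social marginal cost = private MC + MEC = 53.58 + 3.31x.
Set SMC = demand: 53.58 + 3.31x = 119.56 - 1.95x → x* = 12.5437.
Gap = |15.0722 − 12.5437| = 2.5285.

2.53 units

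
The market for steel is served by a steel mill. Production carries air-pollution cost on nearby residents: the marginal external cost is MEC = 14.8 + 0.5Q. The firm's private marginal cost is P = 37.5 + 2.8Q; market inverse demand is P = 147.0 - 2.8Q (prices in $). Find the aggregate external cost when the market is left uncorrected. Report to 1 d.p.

$385.0

Market equilibrium (private): 37.5 + 2.8Q = 147.0 - 2.8Q → Q_m = 19.5536.
Total external cost = ∫₀^{Q_m} (14.8 + 0.5Q) dQ = 14.8×19.5536 + ½×0.5×19.5536² = 384.9791.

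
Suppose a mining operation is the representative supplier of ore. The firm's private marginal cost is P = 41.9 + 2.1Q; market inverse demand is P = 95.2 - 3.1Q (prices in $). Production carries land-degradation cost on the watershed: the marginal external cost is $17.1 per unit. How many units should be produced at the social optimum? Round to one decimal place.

Q* = 7.0

Social marginal cost = private MC + MEC = 59.0 + 2.1Q.
Set SMC = demand: 59.0 + 2.1Q = 95.2 - 3.1Q → Q* = 6.9615.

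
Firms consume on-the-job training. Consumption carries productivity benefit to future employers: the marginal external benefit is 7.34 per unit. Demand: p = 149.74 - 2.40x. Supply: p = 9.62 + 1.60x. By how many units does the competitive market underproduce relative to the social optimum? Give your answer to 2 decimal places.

1.84 units

Market equilibrium (private): 9.62 + 1.60x = 149.74 - 2.40x → x_m = 35.0300.
Social marginal benefit = demand + MEB = 157.08 - 2.40x.
Set SMB = MC: 157.08 - 2.40x = 9.62 + 1.60x → x* = 36.8650.
Gap = |35.0300 − 36.8650| = 1.8350.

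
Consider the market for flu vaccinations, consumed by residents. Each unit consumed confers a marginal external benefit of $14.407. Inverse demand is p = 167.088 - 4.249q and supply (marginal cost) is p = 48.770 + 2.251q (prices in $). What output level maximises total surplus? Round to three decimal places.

q* = 20.419

Social marginal benefit = demand + MEB = 181.495 - 4.249q.
Set SMB = MC: 181.495 - 4.249q = 48.770 + 2.251q → q* = 20.4192.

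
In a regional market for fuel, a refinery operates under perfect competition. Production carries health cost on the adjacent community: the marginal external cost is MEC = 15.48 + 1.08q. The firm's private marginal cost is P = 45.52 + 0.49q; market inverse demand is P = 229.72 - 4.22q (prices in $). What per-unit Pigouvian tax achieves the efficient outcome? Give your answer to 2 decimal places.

Social marginal cost = private MC + MEC = 61.00 + 1.57q.
Set SMC = demand: 61.00 + 1.57q = 229.72 - 4.22q → q* = 29.1399.
The Pigouvian tax equals MEC at q*: 15.48 + 1.08×29.1399 = 46.9511.

tax = $46.95 per unit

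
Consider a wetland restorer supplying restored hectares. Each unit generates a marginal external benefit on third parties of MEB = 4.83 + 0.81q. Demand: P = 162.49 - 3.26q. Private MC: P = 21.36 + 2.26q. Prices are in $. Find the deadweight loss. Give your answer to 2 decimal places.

Market equilibrium (private): 21.36 + 2.26q = 162.49 - 3.26q → q_m = 25.5670.
Social marginal cost = private MC − MEB = 16.53 + 1.45q.
Set SMC = demand: 16.53 + 1.45q = 162.49 - 3.26q → q* = 30.9894.
Between q* and q_m the wedge demand − SMC runs linearly from 0 to MEB(q_m), so the loss is a triangle.
DWL = ½ × 5.4224 × 25.5393 = 69.2422.

DWL = $69.24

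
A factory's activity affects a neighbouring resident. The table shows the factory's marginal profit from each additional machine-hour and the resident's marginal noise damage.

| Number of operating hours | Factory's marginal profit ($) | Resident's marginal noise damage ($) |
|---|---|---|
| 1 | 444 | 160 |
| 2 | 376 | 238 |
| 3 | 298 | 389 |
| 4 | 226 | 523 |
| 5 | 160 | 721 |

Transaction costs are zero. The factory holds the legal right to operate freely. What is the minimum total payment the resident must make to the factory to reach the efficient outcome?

Left alone the factory would choose level 5 (marginal profit stays positive).
Efficient level: k* = 2 (marginal profit ≥ marginal noise damage through 2).
The resident must at least cover the factory's forgone profit from cutting 5→2: 298 + 226 + 160 = 684.

$684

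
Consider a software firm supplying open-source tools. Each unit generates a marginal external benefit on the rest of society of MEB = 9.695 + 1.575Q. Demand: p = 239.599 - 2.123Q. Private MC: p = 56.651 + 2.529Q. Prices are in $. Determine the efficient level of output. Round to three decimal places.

Q* = 62.607

Social marginal cost = private MC − MEB = 46.956 + 0.954Q.
Set SMC = demand: 46.956 + 0.954Q = 239.599 - 2.123Q → Q* = 62.6074.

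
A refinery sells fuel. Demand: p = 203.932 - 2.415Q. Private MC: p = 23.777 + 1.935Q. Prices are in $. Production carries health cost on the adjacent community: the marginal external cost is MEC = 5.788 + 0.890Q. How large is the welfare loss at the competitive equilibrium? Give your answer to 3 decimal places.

Market equilibrium (private): 23.777 + 1.935Q = 203.932 - 2.415Q → Q_m = 41.4149.
Social marginal cost = private MC + MEC = 29.565 + 2.825Q.
Set SMC = demand: 29.565 + 2.825Q = 203.932 - 2.415Q → Q* = 33.2761.
Between Q* and Q_m the wedge SMC − demand runs linearly from 0 to MEC(Q_m), so the loss is a triangle.
DWL = ½ × 8.1388 × 42.6473 = 173.5489.

DWL = $173.549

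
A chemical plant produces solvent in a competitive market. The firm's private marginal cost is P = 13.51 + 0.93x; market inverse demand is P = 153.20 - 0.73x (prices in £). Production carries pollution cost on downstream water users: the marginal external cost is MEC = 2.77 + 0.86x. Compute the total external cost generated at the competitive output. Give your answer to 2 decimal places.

£3278.07

Market equilibrium (private): 13.51 + 0.93x = 153.20 - 0.73x → x_m = 84.1506.
Total external cost = ∫₀^{x_m} (2.77 + 0.86x) dx = 2.77×84.1506 + ½×0.86×84.1506² = 3278.0663.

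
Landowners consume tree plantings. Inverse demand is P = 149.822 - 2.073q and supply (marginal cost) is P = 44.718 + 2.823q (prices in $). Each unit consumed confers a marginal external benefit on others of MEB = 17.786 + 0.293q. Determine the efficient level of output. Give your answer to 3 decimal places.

q* = 26.698

Social marginal benefit = demand + MEB = 167.608 - 1.780q.
Set SMB = MC: 167.608 - 1.780q = 44.718 + 2.823q → q* = 26.6978.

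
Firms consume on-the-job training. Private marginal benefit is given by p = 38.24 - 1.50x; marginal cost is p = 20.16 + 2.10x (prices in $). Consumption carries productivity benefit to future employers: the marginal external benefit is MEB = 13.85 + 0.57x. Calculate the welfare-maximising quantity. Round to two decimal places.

x* = 10.54

Social marginal benefit = demand + MEB = 52.09 - 0.93x.
Set SMB = MC: 52.09 - 0.93x = 20.16 + 2.10x → x* = 10.5380.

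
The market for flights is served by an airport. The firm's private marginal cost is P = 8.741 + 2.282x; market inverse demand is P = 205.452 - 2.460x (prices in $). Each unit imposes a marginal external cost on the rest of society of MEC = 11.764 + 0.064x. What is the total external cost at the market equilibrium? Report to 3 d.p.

Market equilibrium (private): 8.741 + 2.282x = 205.452 - 2.460x → x_m = 41.4827.
Total external cost = ∫₀^{x_m} (11.764 + 0.064x) dx = 11.764×41.4827 + ½×0.064×41.4827² = 543.0685.

$543.069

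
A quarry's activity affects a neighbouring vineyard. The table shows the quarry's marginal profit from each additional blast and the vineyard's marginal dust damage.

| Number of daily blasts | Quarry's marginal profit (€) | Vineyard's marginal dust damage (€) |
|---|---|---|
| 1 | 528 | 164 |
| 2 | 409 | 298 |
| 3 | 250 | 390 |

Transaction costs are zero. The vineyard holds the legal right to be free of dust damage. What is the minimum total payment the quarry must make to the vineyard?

Efficient level: marginal profit ≥ marginal dust damage through level 2, so k* = 2.
With the vineyard holding the right, the quarry must at least compensate total damage at k*: 164 + 298 = 462.

€462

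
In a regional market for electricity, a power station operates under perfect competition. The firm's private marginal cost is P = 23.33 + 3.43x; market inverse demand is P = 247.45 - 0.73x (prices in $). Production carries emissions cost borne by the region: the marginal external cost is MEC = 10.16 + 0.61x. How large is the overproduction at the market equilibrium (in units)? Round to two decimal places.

9.02 units

Market equilibrium (private): 23.33 + 3.43x = 247.45 - 0.73x → x_m = 53.8750.
Social marginal cost = private MC + MEC = 33.49 + 4.04x.
Set SMC = demand: 33.49 + 4.04x = 247.45 - 0.73x → x* = 44.8553.
Gap = |53.8750 − 44.8553| = 9.0197.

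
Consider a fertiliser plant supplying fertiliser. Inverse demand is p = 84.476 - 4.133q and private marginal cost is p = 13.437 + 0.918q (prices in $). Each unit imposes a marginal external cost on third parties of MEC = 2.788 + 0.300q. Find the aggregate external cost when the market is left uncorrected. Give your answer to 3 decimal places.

Market equilibrium (private): 13.437 + 0.918q = 84.476 - 4.133q → q_m = 14.0643.
Total external cost = ∫₀^{q_m} (2.788 + 0.300q) dq = 2.788×14.0643 + ½×0.300×14.0643² = 68.8819.

$68.882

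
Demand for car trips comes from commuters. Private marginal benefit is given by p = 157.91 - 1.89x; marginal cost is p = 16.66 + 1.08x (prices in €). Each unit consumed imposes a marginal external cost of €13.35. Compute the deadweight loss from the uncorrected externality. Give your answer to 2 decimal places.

Market equilibrium (private): 16.66 + 1.08x = 157.91 - 1.89x → x_m = 47.5589.
Social marginal benefit = demand − MEC = 144.56 - 1.89x.
Set SMB = MC: 144.56 - 1.89x = 16.66 + 1.08x → x* = 43.0640.
Height of the DWL triangle at x_m is MC(x_m) − SMB(x_m) = MEC(x_m) = 13.3500.
DWL = ½ × 4.4949 × 13.3500 = 30.0035.

DWL = €30.00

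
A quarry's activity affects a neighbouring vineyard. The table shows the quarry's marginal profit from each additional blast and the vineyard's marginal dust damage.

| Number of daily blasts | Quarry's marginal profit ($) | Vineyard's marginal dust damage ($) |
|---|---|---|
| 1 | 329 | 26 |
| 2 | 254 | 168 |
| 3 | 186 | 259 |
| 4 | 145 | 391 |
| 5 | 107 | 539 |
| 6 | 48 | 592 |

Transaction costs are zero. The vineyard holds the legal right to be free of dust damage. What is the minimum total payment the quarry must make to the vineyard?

$194

Efficient level: marginal profit ≥ marginal dust damage through level 2, so k* = 2.
With the vineyard holding the right, the quarry must at least compensate total damage at k*: 26 + 168 = 194.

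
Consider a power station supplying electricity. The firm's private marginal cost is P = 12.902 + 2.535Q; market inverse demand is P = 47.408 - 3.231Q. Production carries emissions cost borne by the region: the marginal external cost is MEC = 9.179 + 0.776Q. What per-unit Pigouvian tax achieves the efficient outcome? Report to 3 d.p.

Social marginal cost = private MC + MEC = 22.081 + 3.311Q.
Set SMC = demand: 22.081 + 3.311Q = 47.408 - 3.231Q → Q* = 3.8714.
The Pigouvian tax equals MEC at Q*: 9.179 + 0.776×3.8714 = 12.1832.

tax = 12.183 per unit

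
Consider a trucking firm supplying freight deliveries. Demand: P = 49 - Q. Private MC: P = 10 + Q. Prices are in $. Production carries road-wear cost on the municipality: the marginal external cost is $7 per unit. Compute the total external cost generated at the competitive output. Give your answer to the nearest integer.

$137

Market equilibrium (private): 10 + Q = 49 - Q → Q_m = 19.5000.
Total external cost = MEC × Q_m = 7 × 19.5000 = 136.5000.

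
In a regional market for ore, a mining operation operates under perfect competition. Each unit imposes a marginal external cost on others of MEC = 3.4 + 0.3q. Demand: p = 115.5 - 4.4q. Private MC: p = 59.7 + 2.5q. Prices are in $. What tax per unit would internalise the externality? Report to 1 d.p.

Social marginal cost = private MC + MEC = 63.1 + 2.8q.
Set SMC = demand: 63.1 + 2.8q = 115.5 - 4.4q → q* = 7.2778.
The Pigouvian tax equals MEC at q*: 3.4 + 0.3×7.2778 = 5.5833.

tax = $5.6 per unit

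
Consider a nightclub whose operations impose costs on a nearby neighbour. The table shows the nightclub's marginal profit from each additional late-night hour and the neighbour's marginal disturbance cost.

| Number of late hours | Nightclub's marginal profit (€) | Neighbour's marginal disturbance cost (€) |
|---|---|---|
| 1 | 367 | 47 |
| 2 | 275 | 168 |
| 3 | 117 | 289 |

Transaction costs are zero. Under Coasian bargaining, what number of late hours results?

2

Bargaining reaches the level where marginal profit last exceeds marginal disturbance cost.
That holds through level 2 (275 ≥ 168) but not at 3 (117 < 289).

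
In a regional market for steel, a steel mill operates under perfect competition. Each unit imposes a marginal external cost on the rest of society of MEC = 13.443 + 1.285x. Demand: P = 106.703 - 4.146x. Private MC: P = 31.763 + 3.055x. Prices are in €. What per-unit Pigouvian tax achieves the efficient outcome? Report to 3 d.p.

Social marginal cost = private MC + MEC = 45.206 + 4.340x.
Set SMC = demand: 45.206 + 4.340x = 106.703 - 4.146x → x* = 7.2469.
The Pigouvian tax equals MEC at x*: 13.443 + 1.285×7.2469 = 22.7553.

tax = €22.755 per unit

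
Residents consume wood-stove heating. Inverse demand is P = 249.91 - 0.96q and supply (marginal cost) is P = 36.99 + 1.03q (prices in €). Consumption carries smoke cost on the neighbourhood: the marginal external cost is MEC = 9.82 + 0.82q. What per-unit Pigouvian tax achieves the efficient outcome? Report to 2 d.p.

Social marginal benefit = demand − MEC = 240.09 - 1.78q.
Set SMB = MC: 240.09 - 1.78q = 36.99 + 1.03q → q* = 72.2776.
The Pigouvian tax equals MEC at q*: 9.82 + 0.82×72.2776 = 69.0876.

tax = €69.09 per unit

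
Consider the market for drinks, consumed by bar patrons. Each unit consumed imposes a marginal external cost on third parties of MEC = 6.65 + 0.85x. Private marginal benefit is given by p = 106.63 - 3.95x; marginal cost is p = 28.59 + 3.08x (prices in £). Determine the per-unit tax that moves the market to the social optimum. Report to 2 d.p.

tax = £14.35 per unit

Social marginal benefit = demand − MEC = 99.98 - 4.80x.
Set SMB = MC: 99.98 - 4.80x = 28.59 + 3.08x → x* = 9.0596.
The Pigouvian tax equals MEC at x*: 6.65 + 0.85×9.0596 = 14.3507.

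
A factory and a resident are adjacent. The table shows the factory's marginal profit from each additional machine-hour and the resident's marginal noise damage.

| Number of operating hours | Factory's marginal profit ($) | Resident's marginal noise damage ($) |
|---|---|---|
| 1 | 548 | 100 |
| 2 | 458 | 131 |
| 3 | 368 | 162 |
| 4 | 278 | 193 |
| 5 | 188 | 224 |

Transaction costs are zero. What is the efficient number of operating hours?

Bargaining reaches the level where marginal profit last exceeds marginal noise damage.
That holds through level 4 (278 ≥ 193) but not at 5 (188 < 224).

4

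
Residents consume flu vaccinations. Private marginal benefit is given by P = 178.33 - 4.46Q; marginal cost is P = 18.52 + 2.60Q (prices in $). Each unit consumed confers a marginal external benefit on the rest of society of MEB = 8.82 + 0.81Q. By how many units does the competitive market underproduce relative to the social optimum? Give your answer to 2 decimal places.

4.34 units

Market equilibrium (private): 18.52 + 2.60Q = 178.33 - 4.46Q → Q_m = 22.6360.
Social marginal benefit = demand + MEB = 187.15 - 3.65Q.
Set SMB = MC: 187.15 - 3.65Q = 18.52 + 2.60Q → Q* = 26.9808.
Gap = |22.6360 − 26.9808| = 4.3448.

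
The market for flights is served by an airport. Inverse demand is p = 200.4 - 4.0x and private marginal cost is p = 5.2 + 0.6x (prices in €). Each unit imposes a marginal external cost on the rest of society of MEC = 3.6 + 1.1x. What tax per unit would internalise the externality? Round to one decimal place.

Social marginal cost = private MC + MEC = 8.8 + 1.7x.
Set SMC = demand: 8.8 + 1.7x = 200.4 - 4.0x → x* = 33.6140.
The Pigouvian tax equals MEC at x*: 3.6 + 1.1×33.6140 = 40.5754.

tax = €40.6 per unit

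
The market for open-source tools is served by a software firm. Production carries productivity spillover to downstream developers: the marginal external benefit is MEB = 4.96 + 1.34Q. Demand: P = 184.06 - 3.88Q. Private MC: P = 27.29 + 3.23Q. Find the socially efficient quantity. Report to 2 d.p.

Q* = 28.03

Social marginal cost = private MC − MEB = 22.33 + 1.89Q.
Set SMC = demand: 22.33 + 1.89Q = 184.06 - 3.88Q → Q* = 28.0295.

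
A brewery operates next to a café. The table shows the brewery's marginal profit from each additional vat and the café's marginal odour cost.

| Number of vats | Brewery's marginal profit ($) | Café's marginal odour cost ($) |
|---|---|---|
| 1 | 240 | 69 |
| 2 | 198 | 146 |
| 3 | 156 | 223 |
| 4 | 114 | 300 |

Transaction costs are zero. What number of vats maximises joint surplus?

Bargaining reaches the level where marginal profit last exceeds marginal odour cost.
That holds through level 2 (198 ≥ 146) but not at 3 (156 < 223).

2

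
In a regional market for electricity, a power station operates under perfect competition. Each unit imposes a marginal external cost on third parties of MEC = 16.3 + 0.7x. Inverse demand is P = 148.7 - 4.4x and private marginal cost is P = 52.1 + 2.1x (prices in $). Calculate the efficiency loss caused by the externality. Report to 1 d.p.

Market equilibrium (private): 52.1 + 2.1x = 148.7 - 4.4x → x_m = 14.8615.
Social marginal cost = private MC + MEC = 68.4 + 2.8x.
Set SMC = demand: 68.4 + 2.8x = 148.7 - 4.4x → x* = 11.1528.
The welfare-loss triangle has base |x_m − x*| and height MEC(x_m) (the vertical gap between SMC and demand is zero at x* and MEC at x_m).
DWL = ½ × 3.7087 × 26.7031 = 49.5169.

DWL = $49.5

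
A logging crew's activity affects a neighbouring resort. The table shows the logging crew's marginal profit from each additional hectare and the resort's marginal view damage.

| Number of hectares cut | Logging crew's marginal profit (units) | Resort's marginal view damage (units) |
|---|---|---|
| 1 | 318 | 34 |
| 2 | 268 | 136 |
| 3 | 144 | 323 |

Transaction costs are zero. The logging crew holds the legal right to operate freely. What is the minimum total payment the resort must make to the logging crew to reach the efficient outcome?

144

Left alone the logging crew would choose level 3 (marginal profit stays positive).
Efficient level: k* = 2 (marginal profit ≥ marginal view damage through 2).
The resort must at least cover the logging crew's forgone profit from cutting 3→2: 144 = 144.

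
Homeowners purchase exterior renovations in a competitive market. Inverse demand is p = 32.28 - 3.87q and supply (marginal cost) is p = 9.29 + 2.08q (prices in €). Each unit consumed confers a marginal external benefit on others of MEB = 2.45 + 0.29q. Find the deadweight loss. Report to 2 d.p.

DWL = €1.13

Market equilibrium (private): 9.29 + 2.08q = 32.28 - 3.87q → q_m = 3.8639.
Social marginal benefit = demand + MEB = 34.73 - 3.58q.
Set SMB = MC: 34.73 - 3.58q = 9.29 + 2.08q → q* = 4.4947.
Height of the DWL triangle at q_m is SMB(q_m) − MC(q_m) = MEB(q_m) = 3.5705.
DWL = ½ × 0.6308 × 3.5705 = 1.1261.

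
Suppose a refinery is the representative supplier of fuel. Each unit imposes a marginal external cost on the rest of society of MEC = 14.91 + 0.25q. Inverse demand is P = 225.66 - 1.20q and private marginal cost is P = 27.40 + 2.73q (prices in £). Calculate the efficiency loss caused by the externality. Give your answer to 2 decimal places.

Market equilibrium (private): 27.40 + 2.73q = 225.66 - 1.20q → q_m = 50.4478.
Social marginal cost = private MC + MEC = 42.31 + 2.98q.
Set SMC = demand: 42.31 + 2.98q = 225.66 - 1.20q → q* = 43.8636.
The welfare-loss triangle has base |q_m − q*| and height MEC(q_m) (the vertical gap between SMC and demand is zero at q* and MEC at q_m).
DWL = ½ × 6.5842 × 27.5220 = 90.6052.

DWL = £90.61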